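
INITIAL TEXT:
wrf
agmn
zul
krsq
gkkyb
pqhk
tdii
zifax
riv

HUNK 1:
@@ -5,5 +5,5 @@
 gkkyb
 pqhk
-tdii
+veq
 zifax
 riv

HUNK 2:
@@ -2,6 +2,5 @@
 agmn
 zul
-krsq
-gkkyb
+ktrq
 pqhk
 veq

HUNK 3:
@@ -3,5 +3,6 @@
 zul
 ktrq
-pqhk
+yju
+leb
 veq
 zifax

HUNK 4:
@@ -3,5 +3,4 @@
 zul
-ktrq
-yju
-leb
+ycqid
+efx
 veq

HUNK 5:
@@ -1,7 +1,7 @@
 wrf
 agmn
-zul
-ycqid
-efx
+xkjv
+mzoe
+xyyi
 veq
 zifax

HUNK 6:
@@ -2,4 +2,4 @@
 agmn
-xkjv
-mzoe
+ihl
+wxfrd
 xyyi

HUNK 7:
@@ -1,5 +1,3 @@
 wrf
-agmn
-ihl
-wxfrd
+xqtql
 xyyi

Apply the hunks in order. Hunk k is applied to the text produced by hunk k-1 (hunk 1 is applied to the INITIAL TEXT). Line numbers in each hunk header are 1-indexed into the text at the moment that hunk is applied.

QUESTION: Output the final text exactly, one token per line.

Answer: wrf
xqtql
xyyi
veq
zifax
riv

Derivation:
Hunk 1: at line 5 remove [tdii] add [veq] -> 9 lines: wrf agmn zul krsq gkkyb pqhk veq zifax riv
Hunk 2: at line 2 remove [krsq,gkkyb] add [ktrq] -> 8 lines: wrf agmn zul ktrq pqhk veq zifax riv
Hunk 3: at line 3 remove [pqhk] add [yju,leb] -> 9 lines: wrf agmn zul ktrq yju leb veq zifax riv
Hunk 4: at line 3 remove [ktrq,yju,leb] add [ycqid,efx] -> 8 lines: wrf agmn zul ycqid efx veq zifax riv
Hunk 5: at line 1 remove [zul,ycqid,efx] add [xkjv,mzoe,xyyi] -> 8 lines: wrf agmn xkjv mzoe xyyi veq zifax riv
Hunk 6: at line 2 remove [xkjv,mzoe] add [ihl,wxfrd] -> 8 lines: wrf agmn ihl wxfrd xyyi veq zifax riv
Hunk 7: at line 1 remove [agmn,ihl,wxfrd] add [xqtql] -> 6 lines: wrf xqtql xyyi veq zifax riv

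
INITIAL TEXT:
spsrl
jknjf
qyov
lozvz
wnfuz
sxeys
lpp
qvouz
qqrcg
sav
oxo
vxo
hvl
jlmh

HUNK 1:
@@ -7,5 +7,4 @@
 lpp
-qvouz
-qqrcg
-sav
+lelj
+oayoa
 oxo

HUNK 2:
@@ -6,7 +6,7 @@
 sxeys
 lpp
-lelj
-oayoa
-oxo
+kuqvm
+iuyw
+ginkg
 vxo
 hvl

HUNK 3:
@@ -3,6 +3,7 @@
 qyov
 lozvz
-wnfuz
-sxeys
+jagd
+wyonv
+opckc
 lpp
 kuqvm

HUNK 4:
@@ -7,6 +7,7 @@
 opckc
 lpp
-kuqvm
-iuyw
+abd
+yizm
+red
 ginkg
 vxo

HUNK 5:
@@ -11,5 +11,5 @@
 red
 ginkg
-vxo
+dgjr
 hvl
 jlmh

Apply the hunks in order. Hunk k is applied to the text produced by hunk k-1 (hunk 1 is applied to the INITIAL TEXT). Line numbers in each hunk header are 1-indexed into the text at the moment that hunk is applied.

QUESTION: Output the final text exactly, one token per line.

Answer: spsrl
jknjf
qyov
lozvz
jagd
wyonv
opckc
lpp
abd
yizm
red
ginkg
dgjr
hvl
jlmh

Derivation:
Hunk 1: at line 7 remove [qvouz,qqrcg,sav] add [lelj,oayoa] -> 13 lines: spsrl jknjf qyov lozvz wnfuz sxeys lpp lelj oayoa oxo vxo hvl jlmh
Hunk 2: at line 6 remove [lelj,oayoa,oxo] add [kuqvm,iuyw,ginkg] -> 13 lines: spsrl jknjf qyov lozvz wnfuz sxeys lpp kuqvm iuyw ginkg vxo hvl jlmh
Hunk 3: at line 3 remove [wnfuz,sxeys] add [jagd,wyonv,opckc] -> 14 lines: spsrl jknjf qyov lozvz jagd wyonv opckc lpp kuqvm iuyw ginkg vxo hvl jlmh
Hunk 4: at line 7 remove [kuqvm,iuyw] add [abd,yizm,red] -> 15 lines: spsrl jknjf qyov lozvz jagd wyonv opckc lpp abd yizm red ginkg vxo hvl jlmh
Hunk 5: at line 11 remove [vxo] add [dgjr] -> 15 lines: spsrl jknjf qyov lozvz jagd wyonv opckc lpp abd yizm red ginkg dgjr hvl jlmh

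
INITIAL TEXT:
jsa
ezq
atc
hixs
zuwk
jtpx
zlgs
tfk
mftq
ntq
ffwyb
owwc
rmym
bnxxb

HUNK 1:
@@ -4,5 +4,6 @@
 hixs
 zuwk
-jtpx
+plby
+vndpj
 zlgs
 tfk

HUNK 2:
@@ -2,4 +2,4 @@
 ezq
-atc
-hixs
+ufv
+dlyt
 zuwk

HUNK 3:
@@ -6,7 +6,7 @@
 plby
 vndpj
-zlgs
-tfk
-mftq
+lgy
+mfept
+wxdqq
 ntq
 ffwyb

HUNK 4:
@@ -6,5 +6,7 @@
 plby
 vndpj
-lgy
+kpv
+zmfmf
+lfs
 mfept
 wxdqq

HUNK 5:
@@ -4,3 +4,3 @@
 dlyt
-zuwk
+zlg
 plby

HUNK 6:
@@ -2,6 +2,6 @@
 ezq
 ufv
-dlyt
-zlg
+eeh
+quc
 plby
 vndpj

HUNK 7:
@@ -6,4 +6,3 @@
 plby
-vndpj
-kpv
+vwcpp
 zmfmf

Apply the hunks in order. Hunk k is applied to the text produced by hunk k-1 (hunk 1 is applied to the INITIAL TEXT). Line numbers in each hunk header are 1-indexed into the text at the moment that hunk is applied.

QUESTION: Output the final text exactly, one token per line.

Hunk 1: at line 4 remove [jtpx] add [plby,vndpj] -> 15 lines: jsa ezq atc hixs zuwk plby vndpj zlgs tfk mftq ntq ffwyb owwc rmym bnxxb
Hunk 2: at line 2 remove [atc,hixs] add [ufv,dlyt] -> 15 lines: jsa ezq ufv dlyt zuwk plby vndpj zlgs tfk mftq ntq ffwyb owwc rmym bnxxb
Hunk 3: at line 6 remove [zlgs,tfk,mftq] add [lgy,mfept,wxdqq] -> 15 lines: jsa ezq ufv dlyt zuwk plby vndpj lgy mfept wxdqq ntq ffwyb owwc rmym bnxxb
Hunk 4: at line 6 remove [lgy] add [kpv,zmfmf,lfs] -> 17 lines: jsa ezq ufv dlyt zuwk plby vndpj kpv zmfmf lfs mfept wxdqq ntq ffwyb owwc rmym bnxxb
Hunk 5: at line 4 remove [zuwk] add [zlg] -> 17 lines: jsa ezq ufv dlyt zlg plby vndpj kpv zmfmf lfs mfept wxdqq ntq ffwyb owwc rmym bnxxb
Hunk 6: at line 2 remove [dlyt,zlg] add [eeh,quc] -> 17 lines: jsa ezq ufv eeh quc plby vndpj kpv zmfmf lfs mfept wxdqq ntq ffwyb owwc rmym bnxxb
Hunk 7: at line 6 remove [vndpj,kpv] add [vwcpp] -> 16 lines: jsa ezq ufv eeh quc plby vwcpp zmfmf lfs mfept wxdqq ntq ffwyb owwc rmym bnxxb

Answer: jsa
ezq
ufv
eeh
quc
plby
vwcpp
zmfmf
lfs
mfept
wxdqq
ntq
ffwyb
owwc
rmym
bnxxb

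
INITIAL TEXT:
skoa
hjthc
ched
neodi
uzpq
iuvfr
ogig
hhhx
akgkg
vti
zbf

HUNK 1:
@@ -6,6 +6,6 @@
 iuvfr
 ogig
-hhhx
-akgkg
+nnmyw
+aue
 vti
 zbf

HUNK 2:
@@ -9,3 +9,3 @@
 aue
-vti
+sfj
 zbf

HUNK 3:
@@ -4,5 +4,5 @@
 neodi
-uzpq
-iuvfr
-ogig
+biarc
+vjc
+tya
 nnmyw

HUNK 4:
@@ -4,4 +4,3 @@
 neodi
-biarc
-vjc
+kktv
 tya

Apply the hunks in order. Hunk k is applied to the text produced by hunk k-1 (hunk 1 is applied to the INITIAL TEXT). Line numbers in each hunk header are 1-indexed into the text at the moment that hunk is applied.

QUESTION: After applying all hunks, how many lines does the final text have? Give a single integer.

Hunk 1: at line 6 remove [hhhx,akgkg] add [nnmyw,aue] -> 11 lines: skoa hjthc ched neodi uzpq iuvfr ogig nnmyw aue vti zbf
Hunk 2: at line 9 remove [vti] add [sfj] -> 11 lines: skoa hjthc ched neodi uzpq iuvfr ogig nnmyw aue sfj zbf
Hunk 3: at line 4 remove [uzpq,iuvfr,ogig] add [biarc,vjc,tya] -> 11 lines: skoa hjthc ched neodi biarc vjc tya nnmyw aue sfj zbf
Hunk 4: at line 4 remove [biarc,vjc] add [kktv] -> 10 lines: skoa hjthc ched neodi kktv tya nnmyw aue sfj zbf
Final line count: 10

Answer: 10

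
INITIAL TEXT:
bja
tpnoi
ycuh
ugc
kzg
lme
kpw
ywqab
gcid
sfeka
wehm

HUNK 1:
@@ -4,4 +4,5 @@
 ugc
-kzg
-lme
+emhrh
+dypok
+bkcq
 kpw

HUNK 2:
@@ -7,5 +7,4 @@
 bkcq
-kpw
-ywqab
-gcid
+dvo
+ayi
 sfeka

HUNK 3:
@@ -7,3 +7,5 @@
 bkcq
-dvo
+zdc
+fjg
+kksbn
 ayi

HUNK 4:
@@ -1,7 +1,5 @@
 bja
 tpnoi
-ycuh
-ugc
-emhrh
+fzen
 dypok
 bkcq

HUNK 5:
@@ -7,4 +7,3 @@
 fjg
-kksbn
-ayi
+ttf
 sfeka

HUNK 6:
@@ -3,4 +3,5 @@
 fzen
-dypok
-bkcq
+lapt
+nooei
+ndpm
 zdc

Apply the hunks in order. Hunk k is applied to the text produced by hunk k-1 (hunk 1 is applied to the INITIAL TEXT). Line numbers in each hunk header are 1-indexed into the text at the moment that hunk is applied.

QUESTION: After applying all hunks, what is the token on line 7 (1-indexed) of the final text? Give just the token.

Hunk 1: at line 4 remove [kzg,lme] add [emhrh,dypok,bkcq] -> 12 lines: bja tpnoi ycuh ugc emhrh dypok bkcq kpw ywqab gcid sfeka wehm
Hunk 2: at line 7 remove [kpw,ywqab,gcid] add [dvo,ayi] -> 11 lines: bja tpnoi ycuh ugc emhrh dypok bkcq dvo ayi sfeka wehm
Hunk 3: at line 7 remove [dvo] add [zdc,fjg,kksbn] -> 13 lines: bja tpnoi ycuh ugc emhrh dypok bkcq zdc fjg kksbn ayi sfeka wehm
Hunk 4: at line 1 remove [ycuh,ugc,emhrh] add [fzen] -> 11 lines: bja tpnoi fzen dypok bkcq zdc fjg kksbn ayi sfeka wehm
Hunk 5: at line 7 remove [kksbn,ayi] add [ttf] -> 10 lines: bja tpnoi fzen dypok bkcq zdc fjg ttf sfeka wehm
Hunk 6: at line 3 remove [dypok,bkcq] add [lapt,nooei,ndpm] -> 11 lines: bja tpnoi fzen lapt nooei ndpm zdc fjg ttf sfeka wehm
Final line 7: zdc

Answer: zdc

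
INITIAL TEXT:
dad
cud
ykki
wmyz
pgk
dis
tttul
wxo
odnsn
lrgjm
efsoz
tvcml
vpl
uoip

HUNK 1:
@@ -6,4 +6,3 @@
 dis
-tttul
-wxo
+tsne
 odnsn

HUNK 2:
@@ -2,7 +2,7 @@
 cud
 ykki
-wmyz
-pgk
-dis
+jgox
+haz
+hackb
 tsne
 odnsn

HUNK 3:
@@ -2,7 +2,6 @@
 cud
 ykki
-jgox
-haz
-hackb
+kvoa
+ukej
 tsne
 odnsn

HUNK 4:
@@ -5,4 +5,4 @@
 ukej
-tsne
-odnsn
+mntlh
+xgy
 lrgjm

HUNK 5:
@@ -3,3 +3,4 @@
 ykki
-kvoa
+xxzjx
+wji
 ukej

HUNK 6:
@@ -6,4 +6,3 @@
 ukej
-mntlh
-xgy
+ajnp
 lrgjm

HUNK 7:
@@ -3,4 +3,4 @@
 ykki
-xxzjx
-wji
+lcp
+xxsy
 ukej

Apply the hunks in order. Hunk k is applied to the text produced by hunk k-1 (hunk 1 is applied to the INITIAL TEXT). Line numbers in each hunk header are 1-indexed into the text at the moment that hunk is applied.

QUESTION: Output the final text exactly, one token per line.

Answer: dad
cud
ykki
lcp
xxsy
ukej
ajnp
lrgjm
efsoz
tvcml
vpl
uoip

Derivation:
Hunk 1: at line 6 remove [tttul,wxo] add [tsne] -> 13 lines: dad cud ykki wmyz pgk dis tsne odnsn lrgjm efsoz tvcml vpl uoip
Hunk 2: at line 2 remove [wmyz,pgk,dis] add [jgox,haz,hackb] -> 13 lines: dad cud ykki jgox haz hackb tsne odnsn lrgjm efsoz tvcml vpl uoip
Hunk 3: at line 2 remove [jgox,haz,hackb] add [kvoa,ukej] -> 12 lines: dad cud ykki kvoa ukej tsne odnsn lrgjm efsoz tvcml vpl uoip
Hunk 4: at line 5 remove [tsne,odnsn] add [mntlh,xgy] -> 12 lines: dad cud ykki kvoa ukej mntlh xgy lrgjm efsoz tvcml vpl uoip
Hunk 5: at line 3 remove [kvoa] add [xxzjx,wji] -> 13 lines: dad cud ykki xxzjx wji ukej mntlh xgy lrgjm efsoz tvcml vpl uoip
Hunk 6: at line 6 remove [mntlh,xgy] add [ajnp] -> 12 lines: dad cud ykki xxzjx wji ukej ajnp lrgjm efsoz tvcml vpl uoip
Hunk 7: at line 3 remove [xxzjx,wji] add [lcp,xxsy] -> 12 lines: dad cud ykki lcp xxsy ukej ajnp lrgjm efsoz tvcml vpl uoip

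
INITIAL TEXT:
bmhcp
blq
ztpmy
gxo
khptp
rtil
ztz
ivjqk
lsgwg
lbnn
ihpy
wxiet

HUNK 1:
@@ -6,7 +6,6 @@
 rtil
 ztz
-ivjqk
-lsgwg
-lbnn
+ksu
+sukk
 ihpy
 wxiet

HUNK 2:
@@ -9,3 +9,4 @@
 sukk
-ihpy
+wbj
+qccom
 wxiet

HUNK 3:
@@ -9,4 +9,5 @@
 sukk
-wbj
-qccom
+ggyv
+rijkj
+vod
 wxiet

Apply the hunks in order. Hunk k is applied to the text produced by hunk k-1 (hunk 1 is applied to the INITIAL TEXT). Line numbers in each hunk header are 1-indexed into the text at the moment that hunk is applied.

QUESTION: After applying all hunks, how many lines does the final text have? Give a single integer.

Hunk 1: at line 6 remove [ivjqk,lsgwg,lbnn] add [ksu,sukk] -> 11 lines: bmhcp blq ztpmy gxo khptp rtil ztz ksu sukk ihpy wxiet
Hunk 2: at line 9 remove [ihpy] add [wbj,qccom] -> 12 lines: bmhcp blq ztpmy gxo khptp rtil ztz ksu sukk wbj qccom wxiet
Hunk 3: at line 9 remove [wbj,qccom] add [ggyv,rijkj,vod] -> 13 lines: bmhcp blq ztpmy gxo khptp rtil ztz ksu sukk ggyv rijkj vod wxiet
Final line count: 13

Answer: 13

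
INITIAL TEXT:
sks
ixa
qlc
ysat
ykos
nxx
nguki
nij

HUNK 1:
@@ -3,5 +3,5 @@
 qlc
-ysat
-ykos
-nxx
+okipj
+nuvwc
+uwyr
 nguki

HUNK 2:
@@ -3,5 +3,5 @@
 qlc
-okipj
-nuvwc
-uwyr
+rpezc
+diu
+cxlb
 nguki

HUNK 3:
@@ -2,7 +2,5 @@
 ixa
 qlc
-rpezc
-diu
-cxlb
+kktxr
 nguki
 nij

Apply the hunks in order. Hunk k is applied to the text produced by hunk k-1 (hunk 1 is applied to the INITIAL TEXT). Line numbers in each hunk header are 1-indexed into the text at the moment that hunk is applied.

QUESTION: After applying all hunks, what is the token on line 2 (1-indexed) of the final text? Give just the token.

Hunk 1: at line 3 remove [ysat,ykos,nxx] add [okipj,nuvwc,uwyr] -> 8 lines: sks ixa qlc okipj nuvwc uwyr nguki nij
Hunk 2: at line 3 remove [okipj,nuvwc,uwyr] add [rpezc,diu,cxlb] -> 8 lines: sks ixa qlc rpezc diu cxlb nguki nij
Hunk 3: at line 2 remove [rpezc,diu,cxlb] add [kktxr] -> 6 lines: sks ixa qlc kktxr nguki nij
Final line 2: ixa

Answer: ixa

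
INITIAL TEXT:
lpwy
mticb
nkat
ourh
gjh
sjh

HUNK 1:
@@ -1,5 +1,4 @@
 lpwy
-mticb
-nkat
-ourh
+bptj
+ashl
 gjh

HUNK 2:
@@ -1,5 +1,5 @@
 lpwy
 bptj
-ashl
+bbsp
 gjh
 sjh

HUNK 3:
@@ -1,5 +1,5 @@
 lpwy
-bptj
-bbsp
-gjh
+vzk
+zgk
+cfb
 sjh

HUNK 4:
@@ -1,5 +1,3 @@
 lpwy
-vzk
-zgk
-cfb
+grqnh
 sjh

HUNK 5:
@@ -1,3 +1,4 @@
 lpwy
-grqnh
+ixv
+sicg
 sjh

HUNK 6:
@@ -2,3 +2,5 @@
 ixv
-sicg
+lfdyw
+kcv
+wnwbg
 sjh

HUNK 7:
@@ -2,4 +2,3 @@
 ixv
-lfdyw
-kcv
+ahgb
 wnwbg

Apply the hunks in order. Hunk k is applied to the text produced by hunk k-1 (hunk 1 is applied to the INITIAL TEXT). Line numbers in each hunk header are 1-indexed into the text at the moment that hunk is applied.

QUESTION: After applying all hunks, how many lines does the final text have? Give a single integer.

Answer: 5

Derivation:
Hunk 1: at line 1 remove [mticb,nkat,ourh] add [bptj,ashl] -> 5 lines: lpwy bptj ashl gjh sjh
Hunk 2: at line 1 remove [ashl] add [bbsp] -> 5 lines: lpwy bptj bbsp gjh sjh
Hunk 3: at line 1 remove [bptj,bbsp,gjh] add [vzk,zgk,cfb] -> 5 lines: lpwy vzk zgk cfb sjh
Hunk 4: at line 1 remove [vzk,zgk,cfb] add [grqnh] -> 3 lines: lpwy grqnh sjh
Hunk 5: at line 1 remove [grqnh] add [ixv,sicg] -> 4 lines: lpwy ixv sicg sjh
Hunk 6: at line 2 remove [sicg] add [lfdyw,kcv,wnwbg] -> 6 lines: lpwy ixv lfdyw kcv wnwbg sjh
Hunk 7: at line 2 remove [lfdyw,kcv] add [ahgb] -> 5 lines: lpwy ixv ahgb wnwbg sjh
Final line count: 5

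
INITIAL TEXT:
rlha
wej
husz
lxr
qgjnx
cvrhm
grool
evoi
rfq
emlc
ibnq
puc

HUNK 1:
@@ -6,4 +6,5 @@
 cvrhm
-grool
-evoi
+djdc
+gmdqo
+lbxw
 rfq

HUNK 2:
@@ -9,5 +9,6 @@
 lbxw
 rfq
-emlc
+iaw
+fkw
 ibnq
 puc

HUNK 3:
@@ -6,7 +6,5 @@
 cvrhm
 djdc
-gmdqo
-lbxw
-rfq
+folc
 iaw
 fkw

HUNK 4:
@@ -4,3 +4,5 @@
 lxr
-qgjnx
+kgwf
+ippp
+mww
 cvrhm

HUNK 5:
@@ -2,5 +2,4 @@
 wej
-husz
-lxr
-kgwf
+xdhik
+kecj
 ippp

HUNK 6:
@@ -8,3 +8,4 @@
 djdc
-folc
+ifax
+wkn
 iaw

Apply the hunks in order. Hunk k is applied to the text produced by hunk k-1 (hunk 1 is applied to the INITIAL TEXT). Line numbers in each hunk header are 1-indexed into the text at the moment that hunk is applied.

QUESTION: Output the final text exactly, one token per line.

Hunk 1: at line 6 remove [grool,evoi] add [djdc,gmdqo,lbxw] -> 13 lines: rlha wej husz lxr qgjnx cvrhm djdc gmdqo lbxw rfq emlc ibnq puc
Hunk 2: at line 9 remove [emlc] add [iaw,fkw] -> 14 lines: rlha wej husz lxr qgjnx cvrhm djdc gmdqo lbxw rfq iaw fkw ibnq puc
Hunk 3: at line 6 remove [gmdqo,lbxw,rfq] add [folc] -> 12 lines: rlha wej husz lxr qgjnx cvrhm djdc folc iaw fkw ibnq puc
Hunk 4: at line 4 remove [qgjnx] add [kgwf,ippp,mww] -> 14 lines: rlha wej husz lxr kgwf ippp mww cvrhm djdc folc iaw fkw ibnq puc
Hunk 5: at line 2 remove [husz,lxr,kgwf] add [xdhik,kecj] -> 13 lines: rlha wej xdhik kecj ippp mww cvrhm djdc folc iaw fkw ibnq puc
Hunk 6: at line 8 remove [folc] add [ifax,wkn] -> 14 lines: rlha wej xdhik kecj ippp mww cvrhm djdc ifax wkn iaw fkw ibnq puc

Answer: rlha
wej
xdhik
kecj
ippp
mww
cvrhm
djdc
ifax
wkn
iaw
fkw
ibnq
puc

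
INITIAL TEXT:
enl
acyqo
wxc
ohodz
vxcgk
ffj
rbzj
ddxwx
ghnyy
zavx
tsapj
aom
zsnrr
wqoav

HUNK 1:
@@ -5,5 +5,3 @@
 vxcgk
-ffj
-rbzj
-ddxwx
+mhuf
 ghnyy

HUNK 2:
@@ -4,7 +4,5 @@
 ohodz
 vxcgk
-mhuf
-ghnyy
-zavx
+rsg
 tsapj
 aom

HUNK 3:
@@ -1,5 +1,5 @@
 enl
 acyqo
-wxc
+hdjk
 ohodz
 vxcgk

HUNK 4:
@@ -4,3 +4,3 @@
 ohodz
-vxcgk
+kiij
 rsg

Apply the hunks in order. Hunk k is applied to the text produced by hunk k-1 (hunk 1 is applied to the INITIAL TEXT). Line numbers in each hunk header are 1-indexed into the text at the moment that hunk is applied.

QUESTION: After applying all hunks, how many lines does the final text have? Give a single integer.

Answer: 10

Derivation:
Hunk 1: at line 5 remove [ffj,rbzj,ddxwx] add [mhuf] -> 12 lines: enl acyqo wxc ohodz vxcgk mhuf ghnyy zavx tsapj aom zsnrr wqoav
Hunk 2: at line 4 remove [mhuf,ghnyy,zavx] add [rsg] -> 10 lines: enl acyqo wxc ohodz vxcgk rsg tsapj aom zsnrr wqoav
Hunk 3: at line 1 remove [wxc] add [hdjk] -> 10 lines: enl acyqo hdjk ohodz vxcgk rsg tsapj aom zsnrr wqoav
Hunk 4: at line 4 remove [vxcgk] add [kiij] -> 10 lines: enl acyqo hdjk ohodz kiij rsg tsapj aom zsnrr wqoav
Final line count: 10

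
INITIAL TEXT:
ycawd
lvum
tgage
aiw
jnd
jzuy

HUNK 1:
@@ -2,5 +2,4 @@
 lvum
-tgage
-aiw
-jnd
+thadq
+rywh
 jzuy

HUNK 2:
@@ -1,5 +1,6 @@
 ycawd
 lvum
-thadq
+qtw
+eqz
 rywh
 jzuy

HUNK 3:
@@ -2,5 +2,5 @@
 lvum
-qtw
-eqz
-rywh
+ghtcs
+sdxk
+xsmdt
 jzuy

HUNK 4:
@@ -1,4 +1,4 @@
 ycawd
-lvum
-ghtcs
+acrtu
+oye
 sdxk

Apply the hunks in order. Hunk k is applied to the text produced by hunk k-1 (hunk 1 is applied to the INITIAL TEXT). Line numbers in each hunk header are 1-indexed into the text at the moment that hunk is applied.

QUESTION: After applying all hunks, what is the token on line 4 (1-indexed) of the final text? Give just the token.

Hunk 1: at line 2 remove [tgage,aiw,jnd] add [thadq,rywh] -> 5 lines: ycawd lvum thadq rywh jzuy
Hunk 2: at line 1 remove [thadq] add [qtw,eqz] -> 6 lines: ycawd lvum qtw eqz rywh jzuy
Hunk 3: at line 2 remove [qtw,eqz,rywh] add [ghtcs,sdxk,xsmdt] -> 6 lines: ycawd lvum ghtcs sdxk xsmdt jzuy
Hunk 4: at line 1 remove [lvum,ghtcs] add [acrtu,oye] -> 6 lines: ycawd acrtu oye sdxk xsmdt jzuy
Final line 4: sdxk

Answer: sdxk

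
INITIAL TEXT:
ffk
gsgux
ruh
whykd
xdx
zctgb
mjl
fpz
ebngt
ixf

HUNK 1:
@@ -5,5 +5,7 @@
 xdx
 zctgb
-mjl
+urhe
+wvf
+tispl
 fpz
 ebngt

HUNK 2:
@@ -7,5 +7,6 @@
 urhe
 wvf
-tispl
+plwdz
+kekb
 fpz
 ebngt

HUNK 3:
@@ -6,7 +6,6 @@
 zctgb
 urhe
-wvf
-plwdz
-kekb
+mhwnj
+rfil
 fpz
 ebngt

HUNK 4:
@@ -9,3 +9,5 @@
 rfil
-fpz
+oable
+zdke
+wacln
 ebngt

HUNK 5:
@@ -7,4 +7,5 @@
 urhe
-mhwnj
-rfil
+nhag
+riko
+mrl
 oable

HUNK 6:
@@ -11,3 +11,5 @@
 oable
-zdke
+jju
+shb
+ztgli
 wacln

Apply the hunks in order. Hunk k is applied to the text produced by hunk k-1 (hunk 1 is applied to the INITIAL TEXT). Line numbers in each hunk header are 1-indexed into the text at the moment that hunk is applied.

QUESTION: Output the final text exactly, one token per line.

Hunk 1: at line 5 remove [mjl] add [urhe,wvf,tispl] -> 12 lines: ffk gsgux ruh whykd xdx zctgb urhe wvf tispl fpz ebngt ixf
Hunk 2: at line 7 remove [tispl] add [plwdz,kekb] -> 13 lines: ffk gsgux ruh whykd xdx zctgb urhe wvf plwdz kekb fpz ebngt ixf
Hunk 3: at line 6 remove [wvf,plwdz,kekb] add [mhwnj,rfil] -> 12 lines: ffk gsgux ruh whykd xdx zctgb urhe mhwnj rfil fpz ebngt ixf
Hunk 4: at line 9 remove [fpz] add [oable,zdke,wacln] -> 14 lines: ffk gsgux ruh whykd xdx zctgb urhe mhwnj rfil oable zdke wacln ebngt ixf
Hunk 5: at line 7 remove [mhwnj,rfil] add [nhag,riko,mrl] -> 15 lines: ffk gsgux ruh whykd xdx zctgb urhe nhag riko mrl oable zdke wacln ebngt ixf
Hunk 6: at line 11 remove [zdke] add [jju,shb,ztgli] -> 17 lines: ffk gsgux ruh whykd xdx zctgb urhe nhag riko mrl oable jju shb ztgli wacln ebngt ixf

Answer: ffk
gsgux
ruh
whykd
xdx
zctgb
urhe
nhag
riko
mrl
oable
jju
shb
ztgli
wacln
ebngt
ixf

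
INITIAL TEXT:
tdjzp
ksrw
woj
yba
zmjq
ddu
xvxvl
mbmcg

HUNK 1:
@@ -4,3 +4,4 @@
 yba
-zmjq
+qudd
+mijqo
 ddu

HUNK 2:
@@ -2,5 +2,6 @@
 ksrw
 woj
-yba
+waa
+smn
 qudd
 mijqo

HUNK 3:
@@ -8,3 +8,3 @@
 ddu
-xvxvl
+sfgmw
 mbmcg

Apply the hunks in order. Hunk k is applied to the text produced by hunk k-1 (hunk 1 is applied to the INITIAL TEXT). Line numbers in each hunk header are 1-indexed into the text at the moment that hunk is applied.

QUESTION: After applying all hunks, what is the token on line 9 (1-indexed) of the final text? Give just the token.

Answer: sfgmw

Derivation:
Hunk 1: at line 4 remove [zmjq] add [qudd,mijqo] -> 9 lines: tdjzp ksrw woj yba qudd mijqo ddu xvxvl mbmcg
Hunk 2: at line 2 remove [yba] add [waa,smn] -> 10 lines: tdjzp ksrw woj waa smn qudd mijqo ddu xvxvl mbmcg
Hunk 3: at line 8 remove [xvxvl] add [sfgmw] -> 10 lines: tdjzp ksrw woj waa smn qudd mijqo ddu sfgmw mbmcg
Final line 9: sfgmw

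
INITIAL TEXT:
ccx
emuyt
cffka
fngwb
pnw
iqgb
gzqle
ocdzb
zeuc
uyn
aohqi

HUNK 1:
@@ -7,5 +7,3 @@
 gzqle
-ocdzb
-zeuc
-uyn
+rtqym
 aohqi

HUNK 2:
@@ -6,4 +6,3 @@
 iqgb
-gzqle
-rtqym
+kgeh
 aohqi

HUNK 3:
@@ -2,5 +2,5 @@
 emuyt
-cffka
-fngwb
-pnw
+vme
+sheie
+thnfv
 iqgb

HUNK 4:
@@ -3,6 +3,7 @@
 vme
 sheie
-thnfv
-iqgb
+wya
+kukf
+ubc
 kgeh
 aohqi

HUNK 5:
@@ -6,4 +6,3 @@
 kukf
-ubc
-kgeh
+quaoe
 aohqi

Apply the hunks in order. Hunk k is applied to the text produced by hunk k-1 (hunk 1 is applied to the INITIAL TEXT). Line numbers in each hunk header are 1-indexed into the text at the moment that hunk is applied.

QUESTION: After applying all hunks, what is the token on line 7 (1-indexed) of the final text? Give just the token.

Hunk 1: at line 7 remove [ocdzb,zeuc,uyn] add [rtqym] -> 9 lines: ccx emuyt cffka fngwb pnw iqgb gzqle rtqym aohqi
Hunk 2: at line 6 remove [gzqle,rtqym] add [kgeh] -> 8 lines: ccx emuyt cffka fngwb pnw iqgb kgeh aohqi
Hunk 3: at line 2 remove [cffka,fngwb,pnw] add [vme,sheie,thnfv] -> 8 lines: ccx emuyt vme sheie thnfv iqgb kgeh aohqi
Hunk 4: at line 3 remove [thnfv,iqgb] add [wya,kukf,ubc] -> 9 lines: ccx emuyt vme sheie wya kukf ubc kgeh aohqi
Hunk 5: at line 6 remove [ubc,kgeh] add [quaoe] -> 8 lines: ccx emuyt vme sheie wya kukf quaoe aohqi
Final line 7: quaoe

Answer: quaoe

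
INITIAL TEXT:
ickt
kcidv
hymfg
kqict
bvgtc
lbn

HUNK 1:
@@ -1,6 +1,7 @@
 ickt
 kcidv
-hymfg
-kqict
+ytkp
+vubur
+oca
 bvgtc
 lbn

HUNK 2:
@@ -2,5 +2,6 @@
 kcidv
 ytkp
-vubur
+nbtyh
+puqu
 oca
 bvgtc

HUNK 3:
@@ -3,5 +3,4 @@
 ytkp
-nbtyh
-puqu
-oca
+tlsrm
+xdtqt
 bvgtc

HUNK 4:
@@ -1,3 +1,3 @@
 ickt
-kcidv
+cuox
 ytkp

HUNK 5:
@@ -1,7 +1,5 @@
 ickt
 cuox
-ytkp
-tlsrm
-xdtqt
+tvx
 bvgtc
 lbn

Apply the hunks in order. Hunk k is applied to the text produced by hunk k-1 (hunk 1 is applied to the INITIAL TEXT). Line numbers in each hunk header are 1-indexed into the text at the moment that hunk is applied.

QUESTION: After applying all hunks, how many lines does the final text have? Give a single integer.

Answer: 5

Derivation:
Hunk 1: at line 1 remove [hymfg,kqict] add [ytkp,vubur,oca] -> 7 lines: ickt kcidv ytkp vubur oca bvgtc lbn
Hunk 2: at line 2 remove [vubur] add [nbtyh,puqu] -> 8 lines: ickt kcidv ytkp nbtyh puqu oca bvgtc lbn
Hunk 3: at line 3 remove [nbtyh,puqu,oca] add [tlsrm,xdtqt] -> 7 lines: ickt kcidv ytkp tlsrm xdtqt bvgtc lbn
Hunk 4: at line 1 remove [kcidv] add [cuox] -> 7 lines: ickt cuox ytkp tlsrm xdtqt bvgtc lbn
Hunk 5: at line 1 remove [ytkp,tlsrm,xdtqt] add [tvx] -> 5 lines: ickt cuox tvx bvgtc lbn
Final line count: 5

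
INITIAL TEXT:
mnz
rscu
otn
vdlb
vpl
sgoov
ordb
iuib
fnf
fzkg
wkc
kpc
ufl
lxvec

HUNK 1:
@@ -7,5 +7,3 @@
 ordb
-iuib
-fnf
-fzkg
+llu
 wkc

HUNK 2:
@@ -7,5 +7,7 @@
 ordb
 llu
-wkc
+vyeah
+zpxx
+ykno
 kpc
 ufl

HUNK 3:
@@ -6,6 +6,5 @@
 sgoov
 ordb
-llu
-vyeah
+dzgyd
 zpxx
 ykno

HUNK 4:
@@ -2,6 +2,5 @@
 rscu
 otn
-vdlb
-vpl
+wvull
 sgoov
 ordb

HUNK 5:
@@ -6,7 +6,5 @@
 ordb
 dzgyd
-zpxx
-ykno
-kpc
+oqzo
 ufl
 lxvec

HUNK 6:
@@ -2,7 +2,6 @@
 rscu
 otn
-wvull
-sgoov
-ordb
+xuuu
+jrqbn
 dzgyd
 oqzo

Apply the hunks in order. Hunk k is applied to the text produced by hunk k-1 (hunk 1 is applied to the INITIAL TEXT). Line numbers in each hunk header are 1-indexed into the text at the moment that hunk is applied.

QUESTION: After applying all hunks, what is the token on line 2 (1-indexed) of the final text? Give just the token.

Hunk 1: at line 7 remove [iuib,fnf,fzkg] add [llu] -> 12 lines: mnz rscu otn vdlb vpl sgoov ordb llu wkc kpc ufl lxvec
Hunk 2: at line 7 remove [wkc] add [vyeah,zpxx,ykno] -> 14 lines: mnz rscu otn vdlb vpl sgoov ordb llu vyeah zpxx ykno kpc ufl lxvec
Hunk 3: at line 6 remove [llu,vyeah] add [dzgyd] -> 13 lines: mnz rscu otn vdlb vpl sgoov ordb dzgyd zpxx ykno kpc ufl lxvec
Hunk 4: at line 2 remove [vdlb,vpl] add [wvull] -> 12 lines: mnz rscu otn wvull sgoov ordb dzgyd zpxx ykno kpc ufl lxvec
Hunk 5: at line 6 remove [zpxx,ykno,kpc] add [oqzo] -> 10 lines: mnz rscu otn wvull sgoov ordb dzgyd oqzo ufl lxvec
Hunk 6: at line 2 remove [wvull,sgoov,ordb] add [xuuu,jrqbn] -> 9 lines: mnz rscu otn xuuu jrqbn dzgyd oqzo ufl lxvec
Final line 2: rscu

Answer: rscu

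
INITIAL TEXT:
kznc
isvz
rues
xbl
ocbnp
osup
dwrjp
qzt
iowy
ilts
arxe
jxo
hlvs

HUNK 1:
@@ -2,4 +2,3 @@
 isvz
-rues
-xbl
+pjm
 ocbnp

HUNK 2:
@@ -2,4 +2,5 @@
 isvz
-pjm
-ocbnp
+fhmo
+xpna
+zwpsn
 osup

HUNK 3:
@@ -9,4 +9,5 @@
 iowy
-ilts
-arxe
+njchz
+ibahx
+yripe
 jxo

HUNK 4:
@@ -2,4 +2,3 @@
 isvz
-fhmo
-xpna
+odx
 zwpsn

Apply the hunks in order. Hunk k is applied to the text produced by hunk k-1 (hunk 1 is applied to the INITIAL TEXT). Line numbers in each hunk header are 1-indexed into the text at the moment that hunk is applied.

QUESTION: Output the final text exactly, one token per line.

Hunk 1: at line 2 remove [rues,xbl] add [pjm] -> 12 lines: kznc isvz pjm ocbnp osup dwrjp qzt iowy ilts arxe jxo hlvs
Hunk 2: at line 2 remove [pjm,ocbnp] add [fhmo,xpna,zwpsn] -> 13 lines: kznc isvz fhmo xpna zwpsn osup dwrjp qzt iowy ilts arxe jxo hlvs
Hunk 3: at line 9 remove [ilts,arxe] add [njchz,ibahx,yripe] -> 14 lines: kznc isvz fhmo xpna zwpsn osup dwrjp qzt iowy njchz ibahx yripe jxo hlvs
Hunk 4: at line 2 remove [fhmo,xpna] add [odx] -> 13 lines: kznc isvz odx zwpsn osup dwrjp qzt iowy njchz ibahx yripe jxo hlvs

Answer: kznc
isvz
odx
zwpsn
osup
dwrjp
qzt
iowy
njchz
ibahx
yripe
jxo
hlvs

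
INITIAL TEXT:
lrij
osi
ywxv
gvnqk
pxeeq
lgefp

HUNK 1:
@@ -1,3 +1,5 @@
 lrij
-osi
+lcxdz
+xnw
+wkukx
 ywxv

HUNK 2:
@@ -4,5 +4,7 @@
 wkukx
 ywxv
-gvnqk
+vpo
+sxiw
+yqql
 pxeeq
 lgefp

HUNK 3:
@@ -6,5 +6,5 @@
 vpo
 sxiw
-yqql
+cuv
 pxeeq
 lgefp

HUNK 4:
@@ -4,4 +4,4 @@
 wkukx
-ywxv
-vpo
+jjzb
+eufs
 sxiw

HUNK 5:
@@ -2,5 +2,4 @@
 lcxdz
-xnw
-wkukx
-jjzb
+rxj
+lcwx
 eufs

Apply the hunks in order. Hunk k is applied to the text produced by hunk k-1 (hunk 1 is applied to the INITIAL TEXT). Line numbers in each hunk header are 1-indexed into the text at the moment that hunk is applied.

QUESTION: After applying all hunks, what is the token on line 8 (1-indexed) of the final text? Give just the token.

Answer: pxeeq

Derivation:
Hunk 1: at line 1 remove [osi] add [lcxdz,xnw,wkukx] -> 8 lines: lrij lcxdz xnw wkukx ywxv gvnqk pxeeq lgefp
Hunk 2: at line 4 remove [gvnqk] add [vpo,sxiw,yqql] -> 10 lines: lrij lcxdz xnw wkukx ywxv vpo sxiw yqql pxeeq lgefp
Hunk 3: at line 6 remove [yqql] add [cuv] -> 10 lines: lrij lcxdz xnw wkukx ywxv vpo sxiw cuv pxeeq lgefp
Hunk 4: at line 4 remove [ywxv,vpo] add [jjzb,eufs] -> 10 lines: lrij lcxdz xnw wkukx jjzb eufs sxiw cuv pxeeq lgefp
Hunk 5: at line 2 remove [xnw,wkukx,jjzb] add [rxj,lcwx] -> 9 lines: lrij lcxdz rxj lcwx eufs sxiw cuv pxeeq lgefp
Final line 8: pxeeq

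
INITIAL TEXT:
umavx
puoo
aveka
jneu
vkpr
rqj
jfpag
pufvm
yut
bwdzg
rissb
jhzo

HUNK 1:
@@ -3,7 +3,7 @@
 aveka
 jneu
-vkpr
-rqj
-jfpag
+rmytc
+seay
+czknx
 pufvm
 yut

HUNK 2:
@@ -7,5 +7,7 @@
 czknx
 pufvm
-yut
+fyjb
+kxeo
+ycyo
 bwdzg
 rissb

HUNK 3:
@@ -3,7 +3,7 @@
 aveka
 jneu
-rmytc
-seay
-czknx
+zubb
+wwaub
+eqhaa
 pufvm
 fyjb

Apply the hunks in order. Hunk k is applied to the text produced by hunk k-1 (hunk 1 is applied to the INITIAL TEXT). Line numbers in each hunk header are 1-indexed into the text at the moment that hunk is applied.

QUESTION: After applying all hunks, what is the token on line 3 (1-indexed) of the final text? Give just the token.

Hunk 1: at line 3 remove [vkpr,rqj,jfpag] add [rmytc,seay,czknx] -> 12 lines: umavx puoo aveka jneu rmytc seay czknx pufvm yut bwdzg rissb jhzo
Hunk 2: at line 7 remove [yut] add [fyjb,kxeo,ycyo] -> 14 lines: umavx puoo aveka jneu rmytc seay czknx pufvm fyjb kxeo ycyo bwdzg rissb jhzo
Hunk 3: at line 3 remove [rmytc,seay,czknx] add [zubb,wwaub,eqhaa] -> 14 lines: umavx puoo aveka jneu zubb wwaub eqhaa pufvm fyjb kxeo ycyo bwdzg rissb jhzo
Final line 3: aveka

Answer: aveka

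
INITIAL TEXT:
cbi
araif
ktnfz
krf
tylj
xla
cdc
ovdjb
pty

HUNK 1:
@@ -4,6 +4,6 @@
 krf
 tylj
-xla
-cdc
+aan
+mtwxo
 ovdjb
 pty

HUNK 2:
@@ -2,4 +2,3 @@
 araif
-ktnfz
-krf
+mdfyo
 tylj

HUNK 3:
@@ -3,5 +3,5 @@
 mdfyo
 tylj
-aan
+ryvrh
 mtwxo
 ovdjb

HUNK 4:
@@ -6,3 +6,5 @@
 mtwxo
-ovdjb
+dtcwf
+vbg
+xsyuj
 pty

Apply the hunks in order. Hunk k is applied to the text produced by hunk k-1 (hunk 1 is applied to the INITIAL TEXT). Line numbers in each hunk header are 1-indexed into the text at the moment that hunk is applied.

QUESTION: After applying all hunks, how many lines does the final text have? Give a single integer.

Hunk 1: at line 4 remove [xla,cdc] add [aan,mtwxo] -> 9 lines: cbi araif ktnfz krf tylj aan mtwxo ovdjb pty
Hunk 2: at line 2 remove [ktnfz,krf] add [mdfyo] -> 8 lines: cbi araif mdfyo tylj aan mtwxo ovdjb pty
Hunk 3: at line 3 remove [aan] add [ryvrh] -> 8 lines: cbi araif mdfyo tylj ryvrh mtwxo ovdjb pty
Hunk 4: at line 6 remove [ovdjb] add [dtcwf,vbg,xsyuj] -> 10 lines: cbi araif mdfyo tylj ryvrh mtwxo dtcwf vbg xsyuj pty
Final line count: 10

Answer: 10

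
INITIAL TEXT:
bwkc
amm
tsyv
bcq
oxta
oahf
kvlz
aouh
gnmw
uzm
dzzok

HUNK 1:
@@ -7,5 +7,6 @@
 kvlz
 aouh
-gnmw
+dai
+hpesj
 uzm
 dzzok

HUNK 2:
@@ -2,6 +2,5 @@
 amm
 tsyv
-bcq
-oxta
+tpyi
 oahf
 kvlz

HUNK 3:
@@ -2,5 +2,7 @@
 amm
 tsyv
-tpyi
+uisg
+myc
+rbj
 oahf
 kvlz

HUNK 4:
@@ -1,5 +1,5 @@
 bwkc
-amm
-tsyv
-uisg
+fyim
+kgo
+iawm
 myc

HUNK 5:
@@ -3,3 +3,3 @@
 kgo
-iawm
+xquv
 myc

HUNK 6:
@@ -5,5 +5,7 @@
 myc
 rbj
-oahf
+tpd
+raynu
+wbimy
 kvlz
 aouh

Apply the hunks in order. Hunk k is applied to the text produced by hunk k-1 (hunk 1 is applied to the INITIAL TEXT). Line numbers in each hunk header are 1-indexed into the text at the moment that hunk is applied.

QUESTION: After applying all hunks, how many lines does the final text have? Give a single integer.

Answer: 15

Derivation:
Hunk 1: at line 7 remove [gnmw] add [dai,hpesj] -> 12 lines: bwkc amm tsyv bcq oxta oahf kvlz aouh dai hpesj uzm dzzok
Hunk 2: at line 2 remove [bcq,oxta] add [tpyi] -> 11 lines: bwkc amm tsyv tpyi oahf kvlz aouh dai hpesj uzm dzzok
Hunk 3: at line 2 remove [tpyi] add [uisg,myc,rbj] -> 13 lines: bwkc amm tsyv uisg myc rbj oahf kvlz aouh dai hpesj uzm dzzok
Hunk 4: at line 1 remove [amm,tsyv,uisg] add [fyim,kgo,iawm] -> 13 lines: bwkc fyim kgo iawm myc rbj oahf kvlz aouh dai hpesj uzm dzzok
Hunk 5: at line 3 remove [iawm] add [xquv] -> 13 lines: bwkc fyim kgo xquv myc rbj oahf kvlz aouh dai hpesj uzm dzzok
Hunk 6: at line 5 remove [oahf] add [tpd,raynu,wbimy] -> 15 lines: bwkc fyim kgo xquv myc rbj tpd raynu wbimy kvlz aouh dai hpesj uzm dzzok
Final line count: 15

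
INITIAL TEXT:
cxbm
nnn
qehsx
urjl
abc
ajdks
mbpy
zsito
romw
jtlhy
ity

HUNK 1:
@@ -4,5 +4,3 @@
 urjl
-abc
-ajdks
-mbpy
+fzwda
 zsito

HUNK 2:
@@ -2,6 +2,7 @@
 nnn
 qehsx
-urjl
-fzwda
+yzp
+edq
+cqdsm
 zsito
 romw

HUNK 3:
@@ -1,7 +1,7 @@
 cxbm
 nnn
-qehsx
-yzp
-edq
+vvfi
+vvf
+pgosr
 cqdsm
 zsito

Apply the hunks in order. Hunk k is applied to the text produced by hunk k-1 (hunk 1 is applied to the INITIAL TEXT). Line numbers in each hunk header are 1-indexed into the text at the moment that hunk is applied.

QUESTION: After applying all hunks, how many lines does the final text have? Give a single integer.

Hunk 1: at line 4 remove [abc,ajdks,mbpy] add [fzwda] -> 9 lines: cxbm nnn qehsx urjl fzwda zsito romw jtlhy ity
Hunk 2: at line 2 remove [urjl,fzwda] add [yzp,edq,cqdsm] -> 10 lines: cxbm nnn qehsx yzp edq cqdsm zsito romw jtlhy ity
Hunk 3: at line 1 remove [qehsx,yzp,edq] add [vvfi,vvf,pgosr] -> 10 lines: cxbm nnn vvfi vvf pgosr cqdsm zsito romw jtlhy ity
Final line count: 10

Answer: 10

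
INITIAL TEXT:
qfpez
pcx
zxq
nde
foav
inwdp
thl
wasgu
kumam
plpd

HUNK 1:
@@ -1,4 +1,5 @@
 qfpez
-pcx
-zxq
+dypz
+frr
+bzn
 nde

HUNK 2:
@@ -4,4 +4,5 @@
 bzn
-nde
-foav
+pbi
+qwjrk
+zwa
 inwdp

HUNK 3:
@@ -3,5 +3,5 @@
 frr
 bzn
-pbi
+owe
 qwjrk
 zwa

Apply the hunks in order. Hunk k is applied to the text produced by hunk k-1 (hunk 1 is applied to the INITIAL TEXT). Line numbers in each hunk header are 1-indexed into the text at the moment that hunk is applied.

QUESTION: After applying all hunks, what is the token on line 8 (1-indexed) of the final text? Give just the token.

Hunk 1: at line 1 remove [pcx,zxq] add [dypz,frr,bzn] -> 11 lines: qfpez dypz frr bzn nde foav inwdp thl wasgu kumam plpd
Hunk 2: at line 4 remove [nde,foav] add [pbi,qwjrk,zwa] -> 12 lines: qfpez dypz frr bzn pbi qwjrk zwa inwdp thl wasgu kumam plpd
Hunk 3: at line 3 remove [pbi] add [owe] -> 12 lines: qfpez dypz frr bzn owe qwjrk zwa inwdp thl wasgu kumam plpd
Final line 8: inwdp

Answer: inwdp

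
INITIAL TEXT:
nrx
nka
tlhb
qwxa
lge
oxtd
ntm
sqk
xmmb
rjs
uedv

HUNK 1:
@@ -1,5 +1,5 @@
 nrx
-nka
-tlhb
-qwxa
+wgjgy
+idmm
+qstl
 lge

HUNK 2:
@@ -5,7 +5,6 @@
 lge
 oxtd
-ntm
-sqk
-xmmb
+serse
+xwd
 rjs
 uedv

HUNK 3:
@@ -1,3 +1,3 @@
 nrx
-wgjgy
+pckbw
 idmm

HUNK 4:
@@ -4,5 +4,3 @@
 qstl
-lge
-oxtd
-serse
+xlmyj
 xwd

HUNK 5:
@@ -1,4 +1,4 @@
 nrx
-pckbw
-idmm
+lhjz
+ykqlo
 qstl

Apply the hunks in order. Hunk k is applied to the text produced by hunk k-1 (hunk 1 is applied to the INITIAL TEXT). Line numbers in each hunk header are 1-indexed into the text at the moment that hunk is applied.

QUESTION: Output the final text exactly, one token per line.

Hunk 1: at line 1 remove [nka,tlhb,qwxa] add [wgjgy,idmm,qstl] -> 11 lines: nrx wgjgy idmm qstl lge oxtd ntm sqk xmmb rjs uedv
Hunk 2: at line 5 remove [ntm,sqk,xmmb] add [serse,xwd] -> 10 lines: nrx wgjgy idmm qstl lge oxtd serse xwd rjs uedv
Hunk 3: at line 1 remove [wgjgy] add [pckbw] -> 10 lines: nrx pckbw idmm qstl lge oxtd serse xwd rjs uedv
Hunk 4: at line 4 remove [lge,oxtd,serse] add [xlmyj] -> 8 lines: nrx pckbw idmm qstl xlmyj xwd rjs uedv
Hunk 5: at line 1 remove [pckbw,idmm] add [lhjz,ykqlo] -> 8 lines: nrx lhjz ykqlo qstl xlmyj xwd rjs uedv

Answer: nrx
lhjz
ykqlo
qstl
xlmyj
xwd
rjs
uedv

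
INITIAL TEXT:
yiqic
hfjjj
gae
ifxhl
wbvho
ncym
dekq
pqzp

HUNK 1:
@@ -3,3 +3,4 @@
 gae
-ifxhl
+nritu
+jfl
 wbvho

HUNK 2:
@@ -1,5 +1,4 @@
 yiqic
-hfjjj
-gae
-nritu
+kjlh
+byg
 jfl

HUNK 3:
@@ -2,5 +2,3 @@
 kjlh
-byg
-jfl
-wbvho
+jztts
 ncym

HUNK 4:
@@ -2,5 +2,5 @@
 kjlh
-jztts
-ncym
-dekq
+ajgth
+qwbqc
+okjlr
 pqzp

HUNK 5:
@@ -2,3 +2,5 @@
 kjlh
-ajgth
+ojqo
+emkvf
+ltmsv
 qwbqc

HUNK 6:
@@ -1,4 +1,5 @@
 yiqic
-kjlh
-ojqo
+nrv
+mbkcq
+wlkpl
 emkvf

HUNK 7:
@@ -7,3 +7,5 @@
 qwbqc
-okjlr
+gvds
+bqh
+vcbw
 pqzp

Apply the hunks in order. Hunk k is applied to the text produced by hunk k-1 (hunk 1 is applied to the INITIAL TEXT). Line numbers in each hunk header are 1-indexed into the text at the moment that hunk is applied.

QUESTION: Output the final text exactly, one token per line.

Answer: yiqic
nrv
mbkcq
wlkpl
emkvf
ltmsv
qwbqc
gvds
bqh
vcbw
pqzp

Derivation:
Hunk 1: at line 3 remove [ifxhl] add [nritu,jfl] -> 9 lines: yiqic hfjjj gae nritu jfl wbvho ncym dekq pqzp
Hunk 2: at line 1 remove [hfjjj,gae,nritu] add [kjlh,byg] -> 8 lines: yiqic kjlh byg jfl wbvho ncym dekq pqzp
Hunk 3: at line 2 remove [byg,jfl,wbvho] add [jztts] -> 6 lines: yiqic kjlh jztts ncym dekq pqzp
Hunk 4: at line 2 remove [jztts,ncym,dekq] add [ajgth,qwbqc,okjlr] -> 6 lines: yiqic kjlh ajgth qwbqc okjlr pqzp
Hunk 5: at line 2 remove [ajgth] add [ojqo,emkvf,ltmsv] -> 8 lines: yiqic kjlh ojqo emkvf ltmsv qwbqc okjlr pqzp
Hunk 6: at line 1 remove [kjlh,ojqo] add [nrv,mbkcq,wlkpl] -> 9 lines: yiqic nrv mbkcq wlkpl emkvf ltmsv qwbqc okjlr pqzp
Hunk 7: at line 7 remove [okjlr] add [gvds,bqh,vcbw] -> 11 lines: yiqic nrv mbkcq wlkpl emkvf ltmsv qwbqc gvds bqh vcbw pqzp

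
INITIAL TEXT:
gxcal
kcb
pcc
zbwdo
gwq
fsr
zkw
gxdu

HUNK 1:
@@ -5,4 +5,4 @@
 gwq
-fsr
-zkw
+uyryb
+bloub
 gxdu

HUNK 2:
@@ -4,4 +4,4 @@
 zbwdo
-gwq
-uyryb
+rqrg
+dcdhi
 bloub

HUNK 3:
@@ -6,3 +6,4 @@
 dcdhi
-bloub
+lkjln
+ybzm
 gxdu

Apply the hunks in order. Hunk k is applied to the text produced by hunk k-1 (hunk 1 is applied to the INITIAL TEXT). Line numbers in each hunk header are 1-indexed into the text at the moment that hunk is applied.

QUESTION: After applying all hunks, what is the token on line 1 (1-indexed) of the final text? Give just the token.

Answer: gxcal

Derivation:
Hunk 1: at line 5 remove [fsr,zkw] add [uyryb,bloub] -> 8 lines: gxcal kcb pcc zbwdo gwq uyryb bloub gxdu
Hunk 2: at line 4 remove [gwq,uyryb] add [rqrg,dcdhi] -> 8 lines: gxcal kcb pcc zbwdo rqrg dcdhi bloub gxdu
Hunk 3: at line 6 remove [bloub] add [lkjln,ybzm] -> 9 lines: gxcal kcb pcc zbwdo rqrg dcdhi lkjln ybzm gxdu
Final line 1: gxcal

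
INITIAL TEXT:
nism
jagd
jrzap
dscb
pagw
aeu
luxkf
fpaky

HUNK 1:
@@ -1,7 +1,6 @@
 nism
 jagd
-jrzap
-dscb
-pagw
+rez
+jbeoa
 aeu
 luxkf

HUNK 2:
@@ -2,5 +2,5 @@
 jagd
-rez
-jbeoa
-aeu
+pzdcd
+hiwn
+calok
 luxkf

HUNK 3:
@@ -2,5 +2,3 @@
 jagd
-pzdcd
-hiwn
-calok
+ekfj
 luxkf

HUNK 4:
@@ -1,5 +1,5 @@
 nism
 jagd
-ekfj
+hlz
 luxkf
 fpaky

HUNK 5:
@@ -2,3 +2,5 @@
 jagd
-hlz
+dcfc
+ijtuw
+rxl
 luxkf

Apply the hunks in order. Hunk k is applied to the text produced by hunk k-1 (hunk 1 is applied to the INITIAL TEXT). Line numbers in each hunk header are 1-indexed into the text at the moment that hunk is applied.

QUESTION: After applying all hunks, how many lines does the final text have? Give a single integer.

Hunk 1: at line 1 remove [jrzap,dscb,pagw] add [rez,jbeoa] -> 7 lines: nism jagd rez jbeoa aeu luxkf fpaky
Hunk 2: at line 2 remove [rez,jbeoa,aeu] add [pzdcd,hiwn,calok] -> 7 lines: nism jagd pzdcd hiwn calok luxkf fpaky
Hunk 3: at line 2 remove [pzdcd,hiwn,calok] add [ekfj] -> 5 lines: nism jagd ekfj luxkf fpaky
Hunk 4: at line 1 remove [ekfj] add [hlz] -> 5 lines: nism jagd hlz luxkf fpaky
Hunk 5: at line 2 remove [hlz] add [dcfc,ijtuw,rxl] -> 7 lines: nism jagd dcfc ijtuw rxl luxkf fpaky
Final line count: 7

Answer: 7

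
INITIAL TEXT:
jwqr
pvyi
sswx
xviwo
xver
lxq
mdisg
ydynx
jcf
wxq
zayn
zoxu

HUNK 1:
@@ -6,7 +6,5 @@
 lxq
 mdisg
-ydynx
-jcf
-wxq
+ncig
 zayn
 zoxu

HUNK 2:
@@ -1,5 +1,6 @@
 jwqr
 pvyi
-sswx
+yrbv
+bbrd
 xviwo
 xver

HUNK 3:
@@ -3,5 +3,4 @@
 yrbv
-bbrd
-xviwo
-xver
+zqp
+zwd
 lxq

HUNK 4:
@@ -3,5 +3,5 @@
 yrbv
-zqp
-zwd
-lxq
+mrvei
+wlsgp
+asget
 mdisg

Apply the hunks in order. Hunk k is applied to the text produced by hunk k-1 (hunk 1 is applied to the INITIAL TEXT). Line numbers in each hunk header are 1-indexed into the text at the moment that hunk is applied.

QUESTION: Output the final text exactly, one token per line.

Answer: jwqr
pvyi
yrbv
mrvei
wlsgp
asget
mdisg
ncig
zayn
zoxu

Derivation:
Hunk 1: at line 6 remove [ydynx,jcf,wxq] add [ncig] -> 10 lines: jwqr pvyi sswx xviwo xver lxq mdisg ncig zayn zoxu
Hunk 2: at line 1 remove [sswx] add [yrbv,bbrd] -> 11 lines: jwqr pvyi yrbv bbrd xviwo xver lxq mdisg ncig zayn zoxu
Hunk 3: at line 3 remove [bbrd,xviwo,xver] add [zqp,zwd] -> 10 lines: jwqr pvyi yrbv zqp zwd lxq mdisg ncig zayn zoxu
Hunk 4: at line 3 remove [zqp,zwd,lxq] add [mrvei,wlsgp,asget] -> 10 lines: jwqr pvyi yrbv mrvei wlsgp asget mdisg ncig zayn zoxu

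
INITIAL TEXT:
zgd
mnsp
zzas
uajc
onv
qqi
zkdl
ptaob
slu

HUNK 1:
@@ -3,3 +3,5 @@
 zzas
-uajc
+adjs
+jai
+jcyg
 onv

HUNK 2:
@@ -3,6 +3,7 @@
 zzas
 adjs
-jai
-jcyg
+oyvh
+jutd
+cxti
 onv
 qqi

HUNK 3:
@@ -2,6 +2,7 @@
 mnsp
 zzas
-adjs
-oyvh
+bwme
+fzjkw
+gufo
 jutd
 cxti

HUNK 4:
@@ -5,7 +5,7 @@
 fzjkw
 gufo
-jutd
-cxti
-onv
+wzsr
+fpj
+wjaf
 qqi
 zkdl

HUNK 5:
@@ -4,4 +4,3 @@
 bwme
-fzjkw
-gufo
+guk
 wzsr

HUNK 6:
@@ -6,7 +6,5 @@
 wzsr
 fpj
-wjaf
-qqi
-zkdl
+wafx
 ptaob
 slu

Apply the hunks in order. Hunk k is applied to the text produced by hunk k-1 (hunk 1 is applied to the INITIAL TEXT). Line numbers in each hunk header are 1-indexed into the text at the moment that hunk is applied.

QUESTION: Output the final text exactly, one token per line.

Answer: zgd
mnsp
zzas
bwme
guk
wzsr
fpj
wafx
ptaob
slu

Derivation:
Hunk 1: at line 3 remove [uajc] add [adjs,jai,jcyg] -> 11 lines: zgd mnsp zzas adjs jai jcyg onv qqi zkdl ptaob slu
Hunk 2: at line 3 remove [jai,jcyg] add [oyvh,jutd,cxti] -> 12 lines: zgd mnsp zzas adjs oyvh jutd cxti onv qqi zkdl ptaob slu
Hunk 3: at line 2 remove [adjs,oyvh] add [bwme,fzjkw,gufo] -> 13 lines: zgd mnsp zzas bwme fzjkw gufo jutd cxti onv qqi zkdl ptaob slu
Hunk 4: at line 5 remove [jutd,cxti,onv] add [wzsr,fpj,wjaf] -> 13 lines: zgd mnsp zzas bwme fzjkw gufo wzsr fpj wjaf qqi zkdl ptaob slu
Hunk 5: at line 4 remove [fzjkw,gufo] add [guk] -> 12 lines: zgd mnsp zzas bwme guk wzsr fpj wjaf qqi zkdl ptaob slu
Hunk 6: at line 6 remove [wjaf,qqi,zkdl] add [wafx] -> 10 lines: zgd mnsp zzas bwme guk wzsr fpj wafx ptaob slu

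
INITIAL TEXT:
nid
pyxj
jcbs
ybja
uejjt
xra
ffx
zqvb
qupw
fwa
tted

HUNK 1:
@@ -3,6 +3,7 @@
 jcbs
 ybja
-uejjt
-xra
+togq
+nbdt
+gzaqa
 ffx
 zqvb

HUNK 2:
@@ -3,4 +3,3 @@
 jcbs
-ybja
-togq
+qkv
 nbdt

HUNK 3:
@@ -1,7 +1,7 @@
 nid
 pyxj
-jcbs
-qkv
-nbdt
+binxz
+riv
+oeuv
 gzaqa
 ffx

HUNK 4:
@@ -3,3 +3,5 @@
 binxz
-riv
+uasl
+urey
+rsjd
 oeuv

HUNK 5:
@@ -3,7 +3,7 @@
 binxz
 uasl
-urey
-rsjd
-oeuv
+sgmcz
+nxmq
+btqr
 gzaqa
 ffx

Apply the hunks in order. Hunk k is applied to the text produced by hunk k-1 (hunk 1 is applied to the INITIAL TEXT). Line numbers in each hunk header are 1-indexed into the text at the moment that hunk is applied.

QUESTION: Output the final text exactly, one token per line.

Hunk 1: at line 3 remove [uejjt,xra] add [togq,nbdt,gzaqa] -> 12 lines: nid pyxj jcbs ybja togq nbdt gzaqa ffx zqvb qupw fwa tted
Hunk 2: at line 3 remove [ybja,togq] add [qkv] -> 11 lines: nid pyxj jcbs qkv nbdt gzaqa ffx zqvb qupw fwa tted
Hunk 3: at line 1 remove [jcbs,qkv,nbdt] add [binxz,riv,oeuv] -> 11 lines: nid pyxj binxz riv oeuv gzaqa ffx zqvb qupw fwa tted
Hunk 4: at line 3 remove [riv] add [uasl,urey,rsjd] -> 13 lines: nid pyxj binxz uasl urey rsjd oeuv gzaqa ffx zqvb qupw fwa tted
Hunk 5: at line 3 remove [urey,rsjd,oeuv] add [sgmcz,nxmq,btqr] -> 13 lines: nid pyxj binxz uasl sgmcz nxmq btqr gzaqa ffx zqvb qupw fwa tted

Answer: nid
pyxj
binxz
uasl
sgmcz
nxmq
btqr
gzaqa
ffx
zqvb
qupw
fwa
tted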